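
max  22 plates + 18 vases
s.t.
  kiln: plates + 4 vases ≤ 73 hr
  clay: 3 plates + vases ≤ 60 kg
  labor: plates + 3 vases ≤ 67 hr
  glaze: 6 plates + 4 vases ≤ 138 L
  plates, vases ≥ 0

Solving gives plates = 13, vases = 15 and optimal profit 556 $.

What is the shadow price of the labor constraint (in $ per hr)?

0

Binding: kiln and glaze. Non-binding: clay (6 unused), labor (9 unused).
Slack constraints have shadow price 0 (complementary slackness).
Dual feasibility on the basic columns requires 1·y_kiln + 6·y_glaze = 22, 4·y_kiln + 4·y_glaze = 18.
→ y_kiln = 1 and y_glaze = 3.5.
Shadow price of labor = 0.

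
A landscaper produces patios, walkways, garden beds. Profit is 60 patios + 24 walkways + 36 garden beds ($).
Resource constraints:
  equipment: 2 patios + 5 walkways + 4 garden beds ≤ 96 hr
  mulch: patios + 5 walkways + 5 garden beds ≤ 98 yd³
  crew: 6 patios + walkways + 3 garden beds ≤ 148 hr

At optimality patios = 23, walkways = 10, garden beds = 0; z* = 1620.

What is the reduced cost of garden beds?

At the optimum: equipment uses 96 of 96 (binding); mulch uses 73 of 98 (slack = 25); crew uses 148 of 148 (binding).
Since mulch is not tight, its dual is 0.
Dual feasibility on the basic columns requires 2·y_equipment + 6·y_crew = 60, 5·y_equipment + 1·y_crew = 24.
This yields shadow prices y_equipment = 3, y_crew = 9.
Reduced cost of garden beds: c₃ − yᵀa₃ = 36 − (3·4 + 9·3) = 36 − 39 = -3.

-3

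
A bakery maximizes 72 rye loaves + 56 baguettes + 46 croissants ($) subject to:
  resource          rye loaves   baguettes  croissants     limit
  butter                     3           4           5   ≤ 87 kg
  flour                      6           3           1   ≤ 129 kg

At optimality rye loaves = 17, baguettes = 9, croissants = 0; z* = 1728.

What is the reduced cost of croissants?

Both butter and flour are binding at x*.
The binding rows give the dual system: 3·y_butter + 6·y_flour = 72 and 4·y_butter + 3·y_flour = 56.
This yields shadow prices y_butter = 8, y_flour = 8.
Reduced cost of croissants: c₃ − yᵀa₃ = 46 − (8·5 + 8·1) = 46 − 48 = -2.

-2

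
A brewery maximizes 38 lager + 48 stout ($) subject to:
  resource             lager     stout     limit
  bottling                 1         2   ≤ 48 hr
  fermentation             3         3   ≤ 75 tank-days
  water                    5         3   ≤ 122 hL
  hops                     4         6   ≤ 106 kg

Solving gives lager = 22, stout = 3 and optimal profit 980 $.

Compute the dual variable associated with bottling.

At the optimum: bottling uses 28 of 48 (slack = 20); fermentation uses 75 of 75 (binding); water uses 119 of 122 (slack = 3); hops uses 106 of 106 (binding).
Slack constraints have shadow price 0 (complementary slackness).
From A_Bᵀ y = c: 3·y_fermentation + 4·y_hops = 38; 3·y_fermentation + 6·y_hops = 48.
→ y_fermentation = 6 and y_hops = 5.
Shadow price of bottling = 0.

0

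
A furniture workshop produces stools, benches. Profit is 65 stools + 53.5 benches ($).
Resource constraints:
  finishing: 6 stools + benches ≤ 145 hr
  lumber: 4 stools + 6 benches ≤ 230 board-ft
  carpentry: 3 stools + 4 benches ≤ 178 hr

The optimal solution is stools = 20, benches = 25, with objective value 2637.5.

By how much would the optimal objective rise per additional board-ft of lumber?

Binding: finishing and lumber. Non-binding: carpentry (18 unused).
Since carpentry is not tight, its dual is 0.
From A_Bᵀ y = c: 6·y_finishing + 4·y_lumber = 65; 1·y_finishing + 6·y_lumber = 53.5.
This yields shadow prices y_finishing = 5.5, y_lumber = 8.
Shadow price of lumber = 8.

8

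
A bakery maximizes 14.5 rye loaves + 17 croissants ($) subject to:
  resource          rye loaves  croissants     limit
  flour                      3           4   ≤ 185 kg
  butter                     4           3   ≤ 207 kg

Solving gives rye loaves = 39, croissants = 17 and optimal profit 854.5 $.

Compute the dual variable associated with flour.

3.5

Check each constraint at x*: flour 185/185 (tight); butter 207/207 (tight).
From A_Bᵀ y = c: 3·y_flour + 4·y_butter = 14.5; 4·y_flour + 3·y_butter = 17.
→ y_flour = 3.5 and y_butter = 1.
Shadow price of flour = 3.5.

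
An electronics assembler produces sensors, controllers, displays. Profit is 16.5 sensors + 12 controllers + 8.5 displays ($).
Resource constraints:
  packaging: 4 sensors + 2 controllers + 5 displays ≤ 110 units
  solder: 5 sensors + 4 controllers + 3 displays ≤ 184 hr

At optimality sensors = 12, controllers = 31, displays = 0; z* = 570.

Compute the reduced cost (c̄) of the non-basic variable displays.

-4

Check each constraint at x*: packaging 110/110 (tight); solder 184/184 (tight).
The binding rows give the dual system: 4·y_packaging + 5·y_solder = 16.5 and 2·y_packaging + 4·y_solder = 12.
→ y_packaging = 1 and y_solder = 2.5.
Reduced cost of displays: c₃ − yᵀa₃ = 8.5 − (1·5 + 2.5·3) = 8.5 − 12.5 = -4.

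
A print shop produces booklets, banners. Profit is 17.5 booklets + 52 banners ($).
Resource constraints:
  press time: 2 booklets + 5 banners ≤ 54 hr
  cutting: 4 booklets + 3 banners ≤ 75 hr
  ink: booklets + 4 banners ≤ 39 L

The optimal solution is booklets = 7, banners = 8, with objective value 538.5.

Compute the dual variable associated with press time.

Binding: press time and ink. Non-binding: cutting (23 unused).
By complementary slackness, y = 0 for the non-binding constraint.
From A_Bᵀ y = c: 2·y_press time + 1·y_ink = 17.5; 5·y_press time + 4·y_ink = 52.
→ y_press time = 6 and y_ink = 5.5.
Shadow price of press time = 6.

6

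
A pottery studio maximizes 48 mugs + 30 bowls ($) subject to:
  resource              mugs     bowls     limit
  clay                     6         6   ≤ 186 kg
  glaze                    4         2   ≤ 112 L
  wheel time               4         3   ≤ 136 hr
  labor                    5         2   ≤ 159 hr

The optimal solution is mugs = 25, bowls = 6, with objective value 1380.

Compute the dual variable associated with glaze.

9

Check each constraint at x*: clay 186/186 (tight); glaze 112/112 (tight); wheel time 118/136 (slack 18); labor 137/159 (slack 22).
Slack constraints have shadow price 0 (complementary slackness).
The binding rows give the dual system: 6·y_clay + 4·y_glaze = 48 and 6·y_clay + 2·y_glaze = 30.
→ y_clay = 2 and y_glaze = 9.
Shadow price of glaze = 9.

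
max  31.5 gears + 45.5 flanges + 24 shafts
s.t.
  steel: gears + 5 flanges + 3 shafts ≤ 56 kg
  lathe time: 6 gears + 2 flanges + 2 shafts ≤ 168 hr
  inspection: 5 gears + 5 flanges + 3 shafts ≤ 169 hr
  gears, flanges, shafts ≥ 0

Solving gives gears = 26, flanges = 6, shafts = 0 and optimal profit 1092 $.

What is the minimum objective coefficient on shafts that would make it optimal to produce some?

Check each constraint at x*: steel 56/56 (tight); lathe time 168/168 (tight); inspection 160/169 (slack 9).
Since inspection is not tight, its dual is 0.
The binding rows give the dual system: 1·y_steel + 6·y_lathe time = 31.5 and 5·y_steel + 2·y_lathe time = 45.5.
This yields shadow prices y_steel = 7.5, y_lathe time = 4.
shafts enters the basis when its profit ≥ yᵀa₃ = 7.5·3 + 4·2 = 30.5.

30.5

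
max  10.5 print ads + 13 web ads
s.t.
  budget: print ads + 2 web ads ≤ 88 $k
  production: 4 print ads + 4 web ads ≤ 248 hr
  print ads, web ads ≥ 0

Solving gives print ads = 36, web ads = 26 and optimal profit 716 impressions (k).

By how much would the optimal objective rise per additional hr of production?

At the optimum: budget uses 88 of 88 (binding); production uses 248 of 248 (binding).
The binding rows give the dual system: 1·y_budget + 4·y_production = 10.5 and 2·y_budget + 4·y_production = 13.
→ y_budget = 2.5 and y_production = 2.
Shadow price of production = 2.

2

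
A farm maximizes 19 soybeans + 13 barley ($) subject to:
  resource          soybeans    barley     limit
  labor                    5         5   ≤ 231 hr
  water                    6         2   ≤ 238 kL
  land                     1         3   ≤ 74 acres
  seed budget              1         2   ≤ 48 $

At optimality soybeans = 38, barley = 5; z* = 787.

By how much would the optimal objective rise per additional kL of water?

2.5

Check each constraint at x*: labor 215/231 (slack 16); water 238/238 (tight); land 53/74 (slack 21); seed budget 48/48 (tight).
Since labor, land are not tight, their duals are 0.
Dual feasibility on the basic columns requires 6·y_water + 1·y_seed budget = 19, 2·y_water + 2·y_seed budget = 13.
→ y_water = 2.5 and y_seed budget = 4.
Shadow price of water = 2.5.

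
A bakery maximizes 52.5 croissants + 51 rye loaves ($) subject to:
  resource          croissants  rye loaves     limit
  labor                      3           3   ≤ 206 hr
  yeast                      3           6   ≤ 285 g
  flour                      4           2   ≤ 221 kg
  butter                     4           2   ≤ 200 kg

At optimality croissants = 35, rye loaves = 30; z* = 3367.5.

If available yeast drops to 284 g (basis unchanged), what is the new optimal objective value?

Check each constraint at x*: labor 195/206 (slack 11); yeast 285/285 (tight); flour 200/221 (slack 21); butter 200/200 (tight).
Since labor, flour are not tight, their duals are 0.
The binding rows give the dual system: 3·y_yeast + 4·y_butter = 52.5 and 6·y_yeast + 2·y_butter = 51.
Solving: y_yeast = 5.5, y_butter = 9.
Δz = y_yeast·Δb = 5.5 × (-1) = -5.5, so new z* = 3367.5 − 5.5 = 3362.

3362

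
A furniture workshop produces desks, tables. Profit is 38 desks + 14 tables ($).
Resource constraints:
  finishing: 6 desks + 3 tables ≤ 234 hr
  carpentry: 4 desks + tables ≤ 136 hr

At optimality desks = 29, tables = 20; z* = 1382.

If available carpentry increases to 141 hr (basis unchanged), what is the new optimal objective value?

1407

At the optimum: finishing uses 234 of 234 (binding); carpentry uses 136 of 136 (binding).
Dual feasibility on the basic columns requires 6·y_finishing + 4·y_carpentry = 38, 3·y_finishing + 1·y_carpentry = 14.
→ y_finishing = 3 and y_carpentry = 5.
Δz = y_carpentry·Δb = 5 × (5) = 25, so new z* = 1382 + 25 = 1407.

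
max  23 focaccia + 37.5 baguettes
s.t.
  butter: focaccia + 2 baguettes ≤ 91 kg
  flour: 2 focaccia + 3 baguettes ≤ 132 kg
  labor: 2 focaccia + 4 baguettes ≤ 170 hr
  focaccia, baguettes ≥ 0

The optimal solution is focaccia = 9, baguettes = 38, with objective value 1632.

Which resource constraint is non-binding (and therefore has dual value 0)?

butter

butter: 85/91 (slack 6)
flour: 132/132 (binding)
labor: 170/170 (binding)
By complementary slackness, a constraint with positive slack has shadow price 0 → butter.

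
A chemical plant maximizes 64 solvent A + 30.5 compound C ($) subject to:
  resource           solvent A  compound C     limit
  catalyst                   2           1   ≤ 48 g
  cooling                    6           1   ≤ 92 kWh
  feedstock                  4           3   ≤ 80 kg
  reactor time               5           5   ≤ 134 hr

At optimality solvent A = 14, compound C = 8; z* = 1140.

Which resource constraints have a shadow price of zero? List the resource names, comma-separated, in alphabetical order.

catalyst: 36/48 (slack 12)
cooling: 92/92 (binding)
feedstock: 80/80 (binding)
reactor time: 110/134 (slack 24)
By complementary slackness, a constraint with positive slack has shadow price 0 → catalyst, reactor time.

catalyst, reactor time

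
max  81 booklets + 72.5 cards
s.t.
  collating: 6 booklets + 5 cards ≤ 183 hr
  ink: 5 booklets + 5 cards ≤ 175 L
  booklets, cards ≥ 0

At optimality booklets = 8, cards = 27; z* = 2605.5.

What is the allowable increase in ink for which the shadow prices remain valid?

8

Binding constraints: collating, ink. The basis is B = [[6,5],[5,5]] with det 5.
Per unit increase in ink, x* moves by d = (-1, 1.2).
The basis stays optimal until booklets reaches 0; allowable increase = 8 L.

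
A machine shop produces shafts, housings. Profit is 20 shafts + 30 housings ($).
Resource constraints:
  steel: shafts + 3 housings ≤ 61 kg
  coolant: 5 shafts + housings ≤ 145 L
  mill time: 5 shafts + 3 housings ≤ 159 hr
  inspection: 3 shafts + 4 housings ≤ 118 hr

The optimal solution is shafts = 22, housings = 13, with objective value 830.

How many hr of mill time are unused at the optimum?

mill time used = 5·22 + 3·13 = 149; slack = 159 − 149 = 10.

10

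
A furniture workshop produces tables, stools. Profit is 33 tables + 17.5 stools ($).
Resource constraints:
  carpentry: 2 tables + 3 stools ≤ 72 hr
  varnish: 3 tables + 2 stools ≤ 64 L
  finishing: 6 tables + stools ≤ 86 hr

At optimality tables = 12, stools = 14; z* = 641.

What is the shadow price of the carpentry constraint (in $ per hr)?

Binding: varnish and finishing. Non-binding: carpentry (6 unused).
Since carpentry is not tight, its dual is 0.
From A_Bᵀ y = c: 3·y_varnish + 6·y_finishing = 33; 2·y_varnish + 1·y_finishing = 17.5.
This yields shadow prices y_varnish = 8, y_finishing = 1.5.
Shadow price of carpentry = 0.

0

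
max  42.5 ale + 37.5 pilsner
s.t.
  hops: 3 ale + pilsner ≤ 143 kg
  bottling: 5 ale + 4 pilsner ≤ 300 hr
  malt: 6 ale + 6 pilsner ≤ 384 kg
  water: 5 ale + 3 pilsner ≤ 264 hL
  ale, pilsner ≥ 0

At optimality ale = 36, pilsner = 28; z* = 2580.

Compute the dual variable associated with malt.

5

Binding: malt and water. Non-binding: hops (7 unused), bottling (8 unused).
Slack constraints have shadow price 0 (complementary slackness).
Dual feasibility on the basic columns requires 6·y_malt + 5·y_water = 42.5, 6·y_malt + 3·y_water = 37.5.
→ y_malt = 5 and y_water = 2.5.
Shadow price of malt = 5.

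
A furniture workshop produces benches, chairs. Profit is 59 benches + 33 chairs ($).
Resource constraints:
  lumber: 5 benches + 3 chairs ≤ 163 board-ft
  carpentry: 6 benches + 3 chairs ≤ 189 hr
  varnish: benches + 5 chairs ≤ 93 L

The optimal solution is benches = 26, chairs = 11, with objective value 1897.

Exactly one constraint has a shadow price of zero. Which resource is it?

varnish

lumber: 163/163 (binding)
carpentry: 189/189 (binding)
varnish: 81/93 (slack 12)
By complementary slackness, a constraint with positive slack has shadow price 0 → varnish.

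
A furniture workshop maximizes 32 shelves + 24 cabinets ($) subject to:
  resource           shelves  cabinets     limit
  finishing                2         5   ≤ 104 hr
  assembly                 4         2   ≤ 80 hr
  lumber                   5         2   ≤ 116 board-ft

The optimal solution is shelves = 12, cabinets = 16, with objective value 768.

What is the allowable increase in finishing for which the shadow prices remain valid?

Binding constraints: finishing, assembly. The basis is B = [[2,5],[4,2]] with det -16.
Per unit increase in finishing, x* moves by d = (-0.125, 0.25).
The basis stays optimal until shelves reaches 0; allowable increase = 96 hr.

96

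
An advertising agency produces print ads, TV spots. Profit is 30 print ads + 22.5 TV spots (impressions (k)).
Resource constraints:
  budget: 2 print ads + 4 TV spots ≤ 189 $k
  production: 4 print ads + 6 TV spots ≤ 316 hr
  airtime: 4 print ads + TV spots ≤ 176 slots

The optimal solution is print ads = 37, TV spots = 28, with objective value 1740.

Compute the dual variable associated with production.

3

Check each constraint at x*: budget 186/189 (slack 3); production 316/316 (tight); airtime 176/176 (tight).
Since budget is not tight, its dual is 0.
The binding rows give the dual system: 4·y_production + 4·y_airtime = 30 and 6·y_production + 1·y_airtime = 22.5.
→ y_production = 3 and y_airtime = 4.5.
Shadow price of production = 3.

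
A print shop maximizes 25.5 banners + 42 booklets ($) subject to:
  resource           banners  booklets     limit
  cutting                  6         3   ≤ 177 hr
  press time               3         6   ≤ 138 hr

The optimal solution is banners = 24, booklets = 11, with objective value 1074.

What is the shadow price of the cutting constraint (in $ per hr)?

1

Both cutting and press time are binding at x*.
From A_Bᵀ y = c: 6·y_cutting + 3·y_press time = 25.5; 3·y_cutting + 6·y_press time = 42.
→ y_cutting = 1 and y_press time = 6.5.
Shadow price of cutting = 1.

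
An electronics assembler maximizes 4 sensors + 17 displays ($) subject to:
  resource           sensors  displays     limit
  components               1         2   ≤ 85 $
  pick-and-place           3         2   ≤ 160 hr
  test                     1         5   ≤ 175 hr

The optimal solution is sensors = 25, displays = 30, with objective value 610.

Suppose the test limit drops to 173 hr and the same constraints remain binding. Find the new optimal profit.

At the optimum: components uses 85 of 85 (binding); pick-and-place uses 135 of 160 (slack = 25); test uses 175 of 175 (binding).
Since pick-and-place is not tight, its dual is 0.
The binding rows give the dual system: 1·y_components + 1·y_test = 4 and 2·y_components + 5·y_test = 17.
→ y_components = 1 and y_test = 3.
Δz = y_test·Δb = 3 × (-2) = -6, so new z* = 610 − 6 = 604.

604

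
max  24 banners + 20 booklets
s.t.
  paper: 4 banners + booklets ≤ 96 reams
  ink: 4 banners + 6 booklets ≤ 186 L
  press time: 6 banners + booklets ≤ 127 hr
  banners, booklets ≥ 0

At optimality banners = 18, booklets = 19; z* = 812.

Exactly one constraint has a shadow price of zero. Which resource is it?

paper: 91/96 (slack 5)
ink: 186/186 (binding)
press time: 127/127 (binding)
By complementary slackness, a constraint with positive slack has shadow price 0 → paper.

paper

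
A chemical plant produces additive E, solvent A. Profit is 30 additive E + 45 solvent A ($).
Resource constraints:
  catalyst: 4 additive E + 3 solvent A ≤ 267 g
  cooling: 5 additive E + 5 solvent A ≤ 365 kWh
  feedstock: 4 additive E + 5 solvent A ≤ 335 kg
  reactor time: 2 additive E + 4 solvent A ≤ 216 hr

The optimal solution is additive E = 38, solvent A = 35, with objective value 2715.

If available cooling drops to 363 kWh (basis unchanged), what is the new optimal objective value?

Check each constraint at x*: catalyst 257/267 (slack 10); cooling 365/365 (tight); feedstock 327/335 (slack 8); reactor time 216/216 (tight).
Slack constraints have shadow price 0 (complementary slackness).
From A_Bᵀ y = c: 5·y_cooling + 2·y_reactor time = 30; 5·y_cooling + 4·y_reactor time = 45.
Solving: y_cooling = 3, y_reactor time = 7.5.
Δz = y_cooling·Δb = 3 × (-2) = -6, so new z* = 2715 − 6 = 2709.

2709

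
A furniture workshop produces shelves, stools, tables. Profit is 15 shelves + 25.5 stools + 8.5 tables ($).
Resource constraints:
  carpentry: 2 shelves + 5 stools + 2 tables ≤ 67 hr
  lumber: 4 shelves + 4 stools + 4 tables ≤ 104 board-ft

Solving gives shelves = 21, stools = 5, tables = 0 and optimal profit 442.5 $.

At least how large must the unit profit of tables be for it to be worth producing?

At the optimum: carpentry uses 67 of 67 (binding); lumber uses 104 of 104 (binding).
The binding rows give the dual system: 2·y_carpentry + 4·y_lumber = 15 and 5·y_carpentry + 4·y_lumber = 25.5.
Solving: y_carpentry = 3.5, y_lumber = 2.
tables enters the basis when its profit ≥ yᵀa₃ = 3.5·2 + 2·4 = 15.

15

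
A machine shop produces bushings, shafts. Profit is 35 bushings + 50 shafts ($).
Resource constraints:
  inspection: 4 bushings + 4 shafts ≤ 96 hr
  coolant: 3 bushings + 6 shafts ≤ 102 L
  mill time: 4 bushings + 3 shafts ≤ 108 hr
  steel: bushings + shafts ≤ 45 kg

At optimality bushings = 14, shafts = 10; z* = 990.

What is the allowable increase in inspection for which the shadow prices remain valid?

Binding constraints: inspection, coolant. The basis is B = [[4,4],[3,6]] with det 12.
Per unit increase in inspection, x* moves by d = (0.5, -0.25).
The basis stays optimal until mill time becomes binding; allowable increase = 17.6 hr.

17.6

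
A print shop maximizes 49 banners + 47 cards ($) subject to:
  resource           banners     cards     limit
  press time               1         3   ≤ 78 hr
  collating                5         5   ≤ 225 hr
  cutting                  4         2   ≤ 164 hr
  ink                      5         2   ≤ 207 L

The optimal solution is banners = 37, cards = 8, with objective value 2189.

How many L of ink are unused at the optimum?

6

ink used = 5·37 + 2·8 = 201; slack = 207 − 201 = 6.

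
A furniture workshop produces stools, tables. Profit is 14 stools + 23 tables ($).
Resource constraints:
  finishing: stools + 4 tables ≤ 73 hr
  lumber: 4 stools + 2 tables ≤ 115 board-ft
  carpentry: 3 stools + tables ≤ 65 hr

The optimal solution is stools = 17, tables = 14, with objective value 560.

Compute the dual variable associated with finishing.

5

Binding: finishing and carpentry. Non-binding: lumber (19 unused).
Slack constraints have shadow price 0 (complementary slackness).
The binding rows give the dual system: 1·y_finishing + 3·y_carpentry = 14 and 4·y_finishing + 1·y_carpentry = 23.
→ y_finishing = 5 and y_carpentry = 3.
Shadow price of finishing = 5.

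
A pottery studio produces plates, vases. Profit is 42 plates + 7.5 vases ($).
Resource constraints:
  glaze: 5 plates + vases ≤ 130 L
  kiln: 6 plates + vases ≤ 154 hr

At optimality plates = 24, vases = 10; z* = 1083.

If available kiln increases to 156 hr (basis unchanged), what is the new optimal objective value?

1092

Both glaze and kiln are binding at x*.
From A_Bᵀ y = c: 5·y_glaze + 6·y_kiln = 42; 1·y_glaze + 1·y_kiln = 7.5.
→ y_glaze = 3 and y_kiln = 4.5.
Δz = y_kiln·Δb = 4.5 × (2) = 9, so new z* = 1083 + 9 = 1092.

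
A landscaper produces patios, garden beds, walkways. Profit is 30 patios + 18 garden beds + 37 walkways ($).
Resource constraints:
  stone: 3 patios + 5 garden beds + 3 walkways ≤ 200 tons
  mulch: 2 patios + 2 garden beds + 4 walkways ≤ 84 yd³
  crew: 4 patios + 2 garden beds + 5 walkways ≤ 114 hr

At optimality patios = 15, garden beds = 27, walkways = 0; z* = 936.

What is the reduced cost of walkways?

At the optimum: stone uses 180 of 200 (slack = 20); mulch uses 84 of 84 (binding); crew uses 114 of 114 (binding).
Slack constraints have shadow price 0 (complementary slackness).
Dual feasibility on the basic columns requires 2·y_mulch + 4·y_crew = 30, 2·y_mulch + 2·y_crew = 18.
→ y_mulch = 3 and y_crew = 6.
Reduced cost of walkways: c₃ − yᵀa₃ = 37 − (3·4 + 6·5) = 37 − 42 = -5.

-5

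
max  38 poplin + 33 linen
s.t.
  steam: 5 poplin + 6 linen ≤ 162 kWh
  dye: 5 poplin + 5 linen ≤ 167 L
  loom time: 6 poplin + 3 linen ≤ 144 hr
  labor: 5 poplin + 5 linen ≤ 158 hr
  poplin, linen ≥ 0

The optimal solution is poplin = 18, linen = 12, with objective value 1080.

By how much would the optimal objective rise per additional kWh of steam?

At the optimum: steam uses 162 of 162 (binding); dye uses 150 of 167 (slack = 17); loom time uses 144 of 144 (binding); labor uses 150 of 158 (slack = 8).
Since dye, labor are not tight, their duals are 0.
Dual feasibility on the basic columns requires 5·y_steam + 6·y_loom time = 38, 6·y_steam + 3·y_loom time = 33.
This yields shadow prices y_steam = 4, y_loom time = 3.
Shadow price of steam = 4.

4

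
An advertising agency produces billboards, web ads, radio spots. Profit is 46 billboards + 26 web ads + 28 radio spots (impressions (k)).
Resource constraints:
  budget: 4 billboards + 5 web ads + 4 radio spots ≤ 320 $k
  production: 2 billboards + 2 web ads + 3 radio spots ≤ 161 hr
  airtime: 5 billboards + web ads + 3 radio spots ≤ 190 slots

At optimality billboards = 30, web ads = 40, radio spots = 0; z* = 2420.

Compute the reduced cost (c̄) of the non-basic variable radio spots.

At the optimum: budget uses 320 of 320 (binding); production uses 140 of 161 (slack = 21); airtime uses 190 of 190 (binding).
Slack constraints have shadow price 0 (complementary slackness).
The binding rows give the dual system: 4·y_budget + 5·y_airtime = 46 and 5·y_budget + 1·y_airtime = 26.
This yields shadow prices y_budget = 4, y_airtime = 6.
Reduced cost of radio spots: c₃ − yᵀa₃ = 28 − (4·4 + 6·3) = 28 − 34 = -6.

-6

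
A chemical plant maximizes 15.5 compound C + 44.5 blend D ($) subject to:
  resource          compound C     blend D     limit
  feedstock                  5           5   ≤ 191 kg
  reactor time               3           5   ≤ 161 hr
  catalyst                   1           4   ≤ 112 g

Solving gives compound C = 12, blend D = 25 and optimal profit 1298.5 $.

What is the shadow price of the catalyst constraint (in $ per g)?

Binding: reactor time and catalyst. Non-binding: feedstock (6 unused).
Since feedstock is not tight, its dual is 0.
Dual feasibility on the basic columns requires 3·y_reactor time + 1·y_catalyst = 15.5, 5·y_reactor time + 4·y_catalyst = 44.5.
This yields shadow prices y_reactor time = 2.5, y_catalyst = 8.
Shadow price of catalyst = 8.

8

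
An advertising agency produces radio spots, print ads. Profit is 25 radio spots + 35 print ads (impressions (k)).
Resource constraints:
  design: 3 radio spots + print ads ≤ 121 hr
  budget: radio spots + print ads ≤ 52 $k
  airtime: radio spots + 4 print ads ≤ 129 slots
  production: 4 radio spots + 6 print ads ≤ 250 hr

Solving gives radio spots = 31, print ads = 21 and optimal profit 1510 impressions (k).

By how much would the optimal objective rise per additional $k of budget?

5

At the optimum: design uses 114 of 121 (slack = 7); budget uses 52 of 52 (binding); airtime uses 115 of 129 (slack = 14); production uses 250 of 250 (binding).
Slack constraints have shadow price 0 (complementary slackness).
From A_Bᵀ y = c: 1·y_budget + 4·y_production = 25; 1·y_budget + 6·y_production = 35.
→ y_budget = 5 and y_production = 5.
Shadow price of budget = 5.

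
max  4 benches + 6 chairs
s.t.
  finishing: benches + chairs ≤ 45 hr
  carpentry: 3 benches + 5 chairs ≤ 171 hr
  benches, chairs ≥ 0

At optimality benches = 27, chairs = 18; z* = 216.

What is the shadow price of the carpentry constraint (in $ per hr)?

At the optimum: finishing uses 45 of 45 (binding); carpentry uses 171 of 171 (binding).
The binding rows give the dual system: 1·y_finishing + 3·y_carpentry = 4 and 1·y_finishing + 5·y_carpentry = 6.
→ y_finishing = 1 and y_carpentry = 1.
Shadow price of carpentry = 1.

1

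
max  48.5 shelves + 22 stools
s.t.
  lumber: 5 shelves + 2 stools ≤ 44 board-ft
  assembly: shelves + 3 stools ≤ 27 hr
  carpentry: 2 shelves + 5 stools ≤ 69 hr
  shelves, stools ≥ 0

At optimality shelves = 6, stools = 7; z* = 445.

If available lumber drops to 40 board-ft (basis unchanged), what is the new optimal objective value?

407

At the optimum: lumber uses 44 of 44 (binding); assembly uses 27 of 27 (binding); carpentry uses 47 of 69 (slack = 22).
Since carpentry is not tight, its dual is 0.
From A_Bᵀ y = c: 5·y_lumber + 1·y_assembly = 48.5; 2·y_lumber + 3·y_assembly = 22.
This yields shadow prices y_lumber = 9.5, y_assembly = 1.
Δz = y_lumber·Δb = 9.5 × (-4) = -38, so new z* = 445 − 38 = 407.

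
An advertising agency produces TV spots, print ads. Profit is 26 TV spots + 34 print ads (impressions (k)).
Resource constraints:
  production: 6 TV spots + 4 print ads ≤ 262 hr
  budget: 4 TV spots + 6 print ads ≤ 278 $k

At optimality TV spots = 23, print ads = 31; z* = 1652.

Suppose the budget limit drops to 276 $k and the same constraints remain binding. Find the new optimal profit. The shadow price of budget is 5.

Δb = -2, so new z* = 1652 + (5)·(-2) = 1652 − 10 = 1642.

1642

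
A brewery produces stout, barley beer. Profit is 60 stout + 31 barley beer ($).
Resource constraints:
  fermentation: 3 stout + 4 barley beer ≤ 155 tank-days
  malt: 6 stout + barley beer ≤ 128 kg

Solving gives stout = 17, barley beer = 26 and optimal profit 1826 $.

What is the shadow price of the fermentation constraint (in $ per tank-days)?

Check each constraint at x*: fermentation 155/155 (tight); malt 128/128 (tight).
From A_Bᵀ y = c: 3·y_fermentation + 6·y_malt = 60; 4·y_fermentation + 1·y_malt = 31.
This yields shadow prices y_fermentation = 6, y_malt = 7.
Shadow price of fermentation = 6.

6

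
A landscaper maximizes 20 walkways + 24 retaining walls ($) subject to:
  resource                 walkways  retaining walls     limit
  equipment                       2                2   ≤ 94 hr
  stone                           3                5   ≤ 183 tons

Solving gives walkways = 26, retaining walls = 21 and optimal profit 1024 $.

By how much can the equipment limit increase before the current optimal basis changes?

28

Binding constraints: equipment, stone. The basis is B = [[2,2],[3,5]] with det 4.
Per unit increase in equipment, x* moves by d = (1.25, -0.75).
The basis stays optimal until retaining walls reaches 0; allowable increase = 28 hr.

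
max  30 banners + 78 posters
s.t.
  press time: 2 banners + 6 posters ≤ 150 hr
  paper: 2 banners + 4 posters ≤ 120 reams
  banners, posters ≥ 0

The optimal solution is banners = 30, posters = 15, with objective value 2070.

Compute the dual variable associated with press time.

9

At the optimum: press time uses 150 of 150 (binding); paper uses 120 of 120 (binding).
Dual feasibility on the basic columns requires 2·y_press time + 2·y_paper = 30, 6·y_press time + 4·y_paper = 78.
→ y_press time = 9 and y_paper = 6.
Shadow price of press time = 9.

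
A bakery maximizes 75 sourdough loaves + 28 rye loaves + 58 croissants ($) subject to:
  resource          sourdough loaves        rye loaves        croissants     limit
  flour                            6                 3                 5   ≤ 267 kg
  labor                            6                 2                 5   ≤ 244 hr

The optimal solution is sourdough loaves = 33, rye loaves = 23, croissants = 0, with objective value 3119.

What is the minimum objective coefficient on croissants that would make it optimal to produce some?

62.5

At the optimum: flour uses 267 of 267 (binding); labor uses 244 of 244 (binding).
Dual feasibility on the basic columns requires 6·y_flour + 6·y_labor = 75, 3·y_flour + 2·y_labor = 28.
This yields shadow prices y_flour = 3, y_labor = 9.5.
croissants enters the basis when its profit ≥ yᵀa₃ = 3·5 + 9.5·5 = 62.5.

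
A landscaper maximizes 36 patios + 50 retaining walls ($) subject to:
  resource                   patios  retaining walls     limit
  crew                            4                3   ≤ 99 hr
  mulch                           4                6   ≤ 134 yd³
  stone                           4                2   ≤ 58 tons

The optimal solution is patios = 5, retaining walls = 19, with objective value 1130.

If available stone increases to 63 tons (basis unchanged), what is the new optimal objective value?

At the optimum: crew uses 77 of 99 (slack = 22); mulch uses 134 of 134 (binding); stone uses 58 of 58 (binding).
Slack constraints have shadow price 0 (complementary slackness).
The binding rows give the dual system: 4·y_mulch + 4·y_stone = 36 and 6·y_mulch + 2·y_stone = 50.
Solving: y_mulch = 8, y_stone = 1.
Δz = y_stone·Δb = 1 × (5) = 5, so new z* = 1130 + 5 = 1135.

1135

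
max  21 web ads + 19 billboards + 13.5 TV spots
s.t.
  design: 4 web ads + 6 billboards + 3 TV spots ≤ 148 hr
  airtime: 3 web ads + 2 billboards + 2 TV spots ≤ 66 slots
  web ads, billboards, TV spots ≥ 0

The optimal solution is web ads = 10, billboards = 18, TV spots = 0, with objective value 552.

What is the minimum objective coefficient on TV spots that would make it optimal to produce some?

14.5

Check each constraint at x*: design 148/148 (tight); airtime 66/66 (tight).
The binding rows give the dual system: 4·y_design + 3·y_airtime = 21 and 6·y_design + 2·y_airtime = 19.
→ y_design = 1.5 and y_airtime = 5.
TV spots enters the basis when its profit ≥ yᵀa₃ = 1.5·3 + 5·2 = 14.5.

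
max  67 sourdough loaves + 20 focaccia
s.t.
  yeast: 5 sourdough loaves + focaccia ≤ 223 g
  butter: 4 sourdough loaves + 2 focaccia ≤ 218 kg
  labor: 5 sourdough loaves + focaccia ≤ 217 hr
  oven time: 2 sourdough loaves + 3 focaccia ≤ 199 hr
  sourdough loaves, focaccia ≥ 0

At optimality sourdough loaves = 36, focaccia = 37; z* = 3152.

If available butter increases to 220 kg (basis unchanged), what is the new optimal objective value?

At the optimum: yeast uses 217 of 223 (slack = 6); butter uses 218 of 218 (binding); labor uses 217 of 217 (binding); oven time uses 183 of 199 (slack = 16).
Since yeast, oven time are not tight, their duals are 0.
The binding rows give the dual system: 4·y_butter + 5·y_labor = 67 and 2·y_butter + 1·y_labor = 20.
This yields shadow prices y_butter = 5.5, y_labor = 9.
Δz = y_butter·Δb = 5.5 × (2) = 11, so new z* = 3152 + 11 = 3163.

3163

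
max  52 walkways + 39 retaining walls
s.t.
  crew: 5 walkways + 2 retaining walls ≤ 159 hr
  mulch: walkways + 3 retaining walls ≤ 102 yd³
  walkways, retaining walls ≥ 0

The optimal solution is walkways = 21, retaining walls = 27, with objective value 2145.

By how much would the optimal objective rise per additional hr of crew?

Both crew and mulch are binding at x*.
Dual feasibility on the basic columns requires 5·y_crew + 1·y_mulch = 52, 2·y_crew + 3·y_mulch = 39.
This yields shadow prices y_crew = 9, y_mulch = 7.
Shadow price of crew = 9.

9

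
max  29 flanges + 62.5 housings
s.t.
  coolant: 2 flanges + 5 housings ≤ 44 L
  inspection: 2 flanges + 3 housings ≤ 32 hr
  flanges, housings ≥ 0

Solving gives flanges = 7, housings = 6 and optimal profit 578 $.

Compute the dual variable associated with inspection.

5

Check each constraint at x*: coolant 44/44 (tight); inspection 32/32 (tight).
The binding rows give the dual system: 2·y_coolant + 2·y_inspection = 29 and 5·y_coolant + 3·y_inspection = 62.5.
Solving: y_coolant = 9.5, y_inspection = 5.
Shadow price of inspection = 5.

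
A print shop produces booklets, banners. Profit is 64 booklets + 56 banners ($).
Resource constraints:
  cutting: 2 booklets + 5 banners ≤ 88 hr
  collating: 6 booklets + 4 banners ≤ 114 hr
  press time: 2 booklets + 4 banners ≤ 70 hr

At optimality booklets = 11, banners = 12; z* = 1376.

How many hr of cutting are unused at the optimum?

6

cutting used = 2·11 + 5·12 = 82; slack = 88 − 82 = 6.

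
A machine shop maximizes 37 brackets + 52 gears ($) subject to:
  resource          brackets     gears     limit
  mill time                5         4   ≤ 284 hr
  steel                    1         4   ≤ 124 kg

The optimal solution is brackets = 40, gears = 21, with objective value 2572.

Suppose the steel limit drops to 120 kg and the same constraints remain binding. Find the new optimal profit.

2544

At the optimum: mill time uses 284 of 284 (binding); steel uses 124 of 124 (binding).
Dual feasibility on the basic columns requires 5·y_mill time + 1·y_steel = 37, 4·y_mill time + 4·y_steel = 52.
This yields shadow prices y_mill time = 6, y_steel = 7.
Δz = y_steel·Δb = 7 × (-4) = -28, so new z* = 2572 − 28 = 2544.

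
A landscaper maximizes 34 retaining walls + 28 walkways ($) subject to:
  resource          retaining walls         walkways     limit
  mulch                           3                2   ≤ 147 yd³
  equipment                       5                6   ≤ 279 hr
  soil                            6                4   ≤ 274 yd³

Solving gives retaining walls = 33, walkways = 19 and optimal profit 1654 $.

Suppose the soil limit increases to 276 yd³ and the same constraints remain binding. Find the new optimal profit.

Check each constraint at x*: mulch 137/147 (slack 10); equipment 279/279 (tight); soil 274/274 (tight).
Slack constraints have shadow price 0 (complementary slackness).
The binding rows give the dual system: 5·y_equipment + 6·y_soil = 34 and 6·y_equipment + 4·y_soil = 28.
→ y_equipment = 2 and y_soil = 4.
Δz = y_soil·Δb = 4 × (2) = 8, so new z* = 1654 + 8 = 1662.

1662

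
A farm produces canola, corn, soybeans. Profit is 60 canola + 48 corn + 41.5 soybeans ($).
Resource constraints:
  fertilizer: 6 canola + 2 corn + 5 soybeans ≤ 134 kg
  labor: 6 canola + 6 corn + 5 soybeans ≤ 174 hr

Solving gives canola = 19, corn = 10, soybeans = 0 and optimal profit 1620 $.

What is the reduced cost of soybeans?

-8.5

Check each constraint at x*: fertilizer 134/134 (tight); labor 174/174 (tight).
From A_Bᵀ y = c: 6·y_fertilizer + 6·y_labor = 60; 2·y_fertilizer + 6·y_labor = 48.
→ y_fertilizer = 3 and y_labor = 7.
Reduced cost of soybeans: c₃ − yᵀa₃ = 41.5 − (3·5 + 7·5) = 41.5 − 50 = -8.5.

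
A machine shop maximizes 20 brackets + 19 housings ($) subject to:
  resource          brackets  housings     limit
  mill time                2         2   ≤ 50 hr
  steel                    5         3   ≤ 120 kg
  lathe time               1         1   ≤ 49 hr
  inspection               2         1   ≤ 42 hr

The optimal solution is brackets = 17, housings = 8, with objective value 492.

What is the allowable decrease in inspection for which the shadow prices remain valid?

Binding constraints: mill time, inspection. The basis is B = [[2,2],[2,1]] with det -2.
Per unit decrease in inspection, x* moves by d = (-1, 1).
The basis stays optimal until brackets reaches 0; allowable decrease = 17 hr.

17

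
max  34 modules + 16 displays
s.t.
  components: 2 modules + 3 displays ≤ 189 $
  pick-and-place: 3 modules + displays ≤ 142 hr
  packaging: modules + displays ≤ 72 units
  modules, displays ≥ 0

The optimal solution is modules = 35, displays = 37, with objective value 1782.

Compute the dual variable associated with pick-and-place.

9

At the optimum: components uses 181 of 189 (slack = 8); pick-and-place uses 142 of 142 (binding); packaging uses 72 of 72 (binding).
Slack constraints have shadow price 0 (complementary slackness).
Dual feasibility on the basic columns requires 3·y_pick-and-place + 1·y_packaging = 34, 1·y_pick-and-place + 1·y_packaging = 16.
→ y_pick-and-place = 9 and y_packaging = 7.
Shadow price of pick-and-place = 9.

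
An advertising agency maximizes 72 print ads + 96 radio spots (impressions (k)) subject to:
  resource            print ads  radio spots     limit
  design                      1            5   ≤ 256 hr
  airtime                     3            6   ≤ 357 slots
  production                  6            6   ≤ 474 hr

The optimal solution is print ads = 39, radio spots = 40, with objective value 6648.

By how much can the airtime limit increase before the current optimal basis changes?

12.75

Binding constraints: airtime, production. The basis is B = [[3,6],[6,6]] with det -18.
Per unit increase in airtime, x* moves by d = (-0.3333, 0.3333).
The basis stays optimal until design becomes binding; allowable increase = 12.75 slots.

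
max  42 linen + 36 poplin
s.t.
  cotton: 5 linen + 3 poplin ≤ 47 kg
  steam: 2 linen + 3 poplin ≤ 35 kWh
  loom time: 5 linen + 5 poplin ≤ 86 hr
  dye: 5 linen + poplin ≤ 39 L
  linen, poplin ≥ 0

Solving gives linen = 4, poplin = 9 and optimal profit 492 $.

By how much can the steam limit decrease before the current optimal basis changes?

Binding constraints: cotton, steam. The basis is B = [[5,3],[2,3]] with det 9.
Per unit decrease in steam, x* moves by d = (0.3333, -0.5556).
The basis stays optimal until dye becomes binding; allowable decrease = 9 kWh.

9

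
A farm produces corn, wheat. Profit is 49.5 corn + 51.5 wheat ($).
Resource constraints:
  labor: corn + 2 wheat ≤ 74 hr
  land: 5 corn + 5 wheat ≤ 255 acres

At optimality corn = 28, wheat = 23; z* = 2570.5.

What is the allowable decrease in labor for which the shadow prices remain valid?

23

Binding constraints: labor, land. The basis is B = [[1,2],[5,5]] with det -5.
Per unit decrease in labor, x* moves by d = (1, -1).
The basis stays optimal until wheat reaches 0; allowable decrease = 23 hr.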